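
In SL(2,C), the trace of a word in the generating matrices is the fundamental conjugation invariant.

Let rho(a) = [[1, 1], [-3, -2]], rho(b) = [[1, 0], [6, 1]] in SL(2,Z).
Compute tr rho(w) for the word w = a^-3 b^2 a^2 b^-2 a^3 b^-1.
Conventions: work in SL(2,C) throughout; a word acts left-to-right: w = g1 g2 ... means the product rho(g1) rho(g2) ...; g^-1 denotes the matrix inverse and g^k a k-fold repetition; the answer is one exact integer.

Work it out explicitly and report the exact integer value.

rho(a^-1) = [[-2, -1], [3, 1]]
... * rho(a^-1) = [[-2, -1], [3, 1]]  ->  [[1, 1], [-3, -2]]
... * rho(a^-1) = [[-2, -1], [3, 1]]  ->  [[1, 0], [0, 1]]
... * rho(b) = [[1, 0], [6, 1]]  ->  [[1, 0], [6, 1]]
... * rho(b) = [[1, 0], [6, 1]]  ->  [[1, 0], [12, 1]]
... * rho(a) = [[1, 1], [-3, -2]]  ->  [[1, 1], [9, 10]]
... * rho(a) = [[1, 1], [-3, -2]]  ->  [[-2, -1], [-21, -11]]
... * rho(b^-1) = [[1, 0], [-6, 1]]  ->  [[4, -1], [45, -11]]
... * rho(b^-1) = [[1, 0], [-6, 1]]  ->  [[10, -1], [111, -11]]
... * rho(a) = [[1, 1], [-3, -2]]  ->  [[13, 12], [144, 133]]
... * rho(a) = [[1, 1], [-3, -2]]  ->  [[-23, -11], [-255, -122]]
... * rho(a) = [[1, 1], [-3, -2]]  ->  [[10, -1], [111, -11]]
... * rho(b^-1) = [[1, 0], [-6, 1]]  ->  [[16, -1], [177, -11]]
tr = 16 + -11 = 5

5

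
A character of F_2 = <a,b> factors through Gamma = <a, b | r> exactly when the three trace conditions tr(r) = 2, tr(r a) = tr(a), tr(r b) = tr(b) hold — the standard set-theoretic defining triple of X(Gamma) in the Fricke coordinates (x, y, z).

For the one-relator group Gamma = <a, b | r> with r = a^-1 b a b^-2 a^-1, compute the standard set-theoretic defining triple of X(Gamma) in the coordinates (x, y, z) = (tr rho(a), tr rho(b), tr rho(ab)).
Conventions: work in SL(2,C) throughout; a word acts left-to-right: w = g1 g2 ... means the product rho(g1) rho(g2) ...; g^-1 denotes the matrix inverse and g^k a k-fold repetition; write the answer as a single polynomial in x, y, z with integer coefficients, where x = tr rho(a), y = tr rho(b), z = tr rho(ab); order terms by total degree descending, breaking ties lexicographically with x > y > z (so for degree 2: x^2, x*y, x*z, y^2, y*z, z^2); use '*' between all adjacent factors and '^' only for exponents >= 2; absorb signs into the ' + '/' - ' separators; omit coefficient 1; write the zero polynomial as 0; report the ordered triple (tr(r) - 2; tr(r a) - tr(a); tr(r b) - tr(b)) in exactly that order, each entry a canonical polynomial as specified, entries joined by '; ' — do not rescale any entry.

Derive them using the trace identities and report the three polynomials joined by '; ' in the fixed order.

so trace(a b^-1) = trace(a)*trace(b) - trace(a b)   [inverse elimination on b] = x*y - z
so trace(a b a) = trace(a)*trace(b a) - trace(b)   [square of a] = x*z - y
so trace(a b a b) = trace(a b)*trace(a b) - trace(1)   [split at a repeated a] = z^2 - 2
reduce: trace(b^-1 a b a) = trace(a b a)*trace(b) - trace(a b a b)   [inverse elimination on b] = x*y*z - y^2 - z^2 + 2
trace(b a b^-2 a) = trace(b^-1 a b a)*trace(b) - trace(b^-1 a b a b)   [inverse elimination on b] = x*y^2*z - y^3 - y*z^2 - x*z + 3*y
reduce: trace(b a b^-2 a^-1) = trace(b a b^-2)*trace(a) - trace(b a b^-2 a)   [inverse elimination on a] = -x*y^2*z + x^2*y + y^3 + y*z^2 - 3*y
reduce: trace(a^-1 b a b^-2 a^-1) = trace(b a b^-2 a^-1)*trace(a) - trace(b a b^-2)   [inverse elimination on a] = -x^2*y^2*z + x^3*y + x*y^3 + x*y*z^2 - 4*x*y + z
so trace(b^2) = trace(b)*trace(b) - trace(1) = y^2 - 2
trace(a b^2) = trace(b)*trace(a b) - trace(a) = y*z - x
so trace(b^2 a b) = trace(b)*trace(a b^2) - trace(a b) = y^2*z - x*y - z
so trace(b^2 a b a) = trace(b)*trace(a b a b) - trace(a b a) = y*z^2 - x*z - y
so trace(a^-1 b^2 a b) = trace(b^2 a b)*trace(a) - trace(b^2 a b a) = x*y^2*z - x^2*y - y*z^2 + y
reduce: trace(b a b^-1 a^-1 b) = trace(a^-1 b^2 a)*trace(b) - trace(a^-1 b^2 a b) = -x*y^2*z + x^2*y + y^3 + y*z^2 - 3*y
trace(b a b a b a) = trace(b a b a)*trace(b a) - trace(a b) = z^3 - 3*z
so trace(a^-1 b a b a b) = trace(b a b a b)*trace(a) - trace(b a b a b a) = x*y*z^2 - x^2*z - z^3 - x*y + 3*z
trace(b a b^-1 a^-1 b a) = trace(a^-1 b a b a)*trace(b) - trace(a^-1 b a b a b) = -x*y*z^2 + x^2*z + y^2*z + z^3 - 3*z
so trace(a^-1 b a^-1 b a b^-1) = trace(b a b^-1 a^-1 b)*trace(a) - trace(b a b^-1 a^-1 b a) = -x^2*y^2*z + x^3*y + x*y^3 + 2*x*y*z^2 - x^2*z - y^2*z - z^3 - 3*x*y + 3*z
so trace(b a^-1 b) = trace(b^2)*trace(a) - trace(b^2 a) = x*y^2 - y*z - x
so trace(a^-1 b a b^-2 a^-1 b) = trace(a^-1 b a^-1 b a b^-1)*trace(b) - trace(a^-1 b a^-1 b a) = -x^2*y^3*z + x^3*y^2 + x*y^4 + 2*x*y^2*z^2 - x^2*y*z - y^3*z - y*z^3 - 4*x*y^2 + 4*y*z + x
assemble the triple (trace(r) - 2; trace(r a) - x; trace(r b) - y)

-x^2*y^2*z + x^3*y + x*y^3 + x*y*z^2 - 4*x*y + z - 2; -x*y^2*z + x^2*y + y^3 + y*z^2 - x - 3*y; -x^2*y^3*z + x^3*y^2 + x*y^4 + 2*x*y^2*z^2 - x^2*y*z - y^3*z - y*z^3 - 4*x*y^2 + 4*y*z + x - y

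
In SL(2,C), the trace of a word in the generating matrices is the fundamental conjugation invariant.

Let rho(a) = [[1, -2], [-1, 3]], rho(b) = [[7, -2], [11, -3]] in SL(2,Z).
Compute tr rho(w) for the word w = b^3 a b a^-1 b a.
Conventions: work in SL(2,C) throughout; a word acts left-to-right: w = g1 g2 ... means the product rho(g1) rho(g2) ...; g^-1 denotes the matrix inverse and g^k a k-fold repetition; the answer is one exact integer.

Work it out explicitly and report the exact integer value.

rho(b) = [[7, -2], [11, -3]]
... * rho(b) = [[7, -2], [11, -3]]  ->  [[27, -8], [44, -13]]
... * rho(b) = [[7, -2], [11, -3]]  ->  [[101, -30], [165, -49]]
... * rho(a) = [[1, -2], [-1, 3]]  ->  [[131, -292], [214, -477]]
... * rho(b) = [[7, -2], [11, -3]]  ->  [[-2295, 614], [-3749, 1003]]
... * rho(a^-1) = [[3, 2], [1, 1]]  ->  [[-6271, -3976], [-10244, -6495]]
... * rho(b) = [[7, -2], [11, -3]]  ->  [[-87633, 24470], [-143153, 39973]]
... * rho(a) = [[1, -2], [-1, 3]]  ->  [[-112103, 248676], [-183126, 406225]]
tr = -112103 + 406225 = 294122

294122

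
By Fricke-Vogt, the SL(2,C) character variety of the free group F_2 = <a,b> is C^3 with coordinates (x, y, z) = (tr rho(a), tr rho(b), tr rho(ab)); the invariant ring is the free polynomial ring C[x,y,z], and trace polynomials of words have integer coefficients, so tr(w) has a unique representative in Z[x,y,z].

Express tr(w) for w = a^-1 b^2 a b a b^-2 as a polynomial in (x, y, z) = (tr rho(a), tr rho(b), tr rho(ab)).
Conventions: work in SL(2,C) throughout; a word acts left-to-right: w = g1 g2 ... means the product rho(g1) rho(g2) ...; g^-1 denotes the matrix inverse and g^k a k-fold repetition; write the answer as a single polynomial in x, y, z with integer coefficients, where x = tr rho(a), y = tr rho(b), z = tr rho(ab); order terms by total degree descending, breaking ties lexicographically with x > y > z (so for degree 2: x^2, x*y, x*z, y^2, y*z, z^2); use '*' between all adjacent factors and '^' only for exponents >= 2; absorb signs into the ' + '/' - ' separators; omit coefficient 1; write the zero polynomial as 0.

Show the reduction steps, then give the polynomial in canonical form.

-x*y^3*z^2 + x^2*y^2*z + y^4*z + y^2*z^3 - 4*y^2*z + z

use: tr(b a b a) = tr(a b)*tr(a b) - tr(1)  (split on a) = z^2 - 2
tr(a b a) = tr(a)*tr(b a) - tr(b)  (reduce the a square) = x*z - y
tr(b^2 a b a) = tr(b)*tr(a b a b) - tr(a b a)  (reduce the b square) = y*z^2 - x*z - y
tr(a b^2) = tr(b)*tr(a b) - tr(a)  (reduce the b square) = y*z - x
apply: tr(b^2 a b) = tr(b)*tr(a b^2) - tr(a b)  (reduce the b square) = y^2*z - x*y - z
tr(a b^2 a b a) = tr(a)*tr(b^2 a b a) - tr(b^2 a b)  (reduce the a square) = x*y*z^2 - x^2*z - y^2*z + z
tr(a b a b a b) = tr(a b)*tr(a b a b) - tr(a^-1 b^-1)  (split on a) = z^3 - 3*z
apply: tr(a b a b a) = tr(a)*tr(b a b a) - tr(b a b)  (reduce the a square) = x*z^2 - y*z - x
apply: tr(a b^2 a b a b) = tr(b)*tr(a b a b a b) - tr(a b a b a)  (reduce the b square) = y*z^3 - x*z^2 - 2*y*z + x
tr(b^2 a b a b^-1 a) = tr(a b^2 a b a)*tr(b) - tr(a b^2 a b a b)  (eliminate b^-1) = x*y^2*z^2 - x^2*y*z - y^3*z - y*z^3 + x*z^2 + 3*y*z - x
use: tr(b^-1 a^-1 b^2 a b a) = tr(b^2 a b a b^-1)*tr(a) - tr(b^2 a b a b^-1 a)  (eliminate a^-1) = -x*y^2*z^2 + x^2*y*z + y^3*z + y*z^3 - 3*y*z - x
tr(a^-1 b^2 a b a b^-2) = tr(b^-1 a^-1 b^2 a b a)*tr(b) - tr(b^-1 a^-1 b^2 a b a b)  (eliminate b^-1) = -x*y^3*z^2 + x^2*y^2*z + y^4*z + y^2*z^3 - 4*y^2*z + z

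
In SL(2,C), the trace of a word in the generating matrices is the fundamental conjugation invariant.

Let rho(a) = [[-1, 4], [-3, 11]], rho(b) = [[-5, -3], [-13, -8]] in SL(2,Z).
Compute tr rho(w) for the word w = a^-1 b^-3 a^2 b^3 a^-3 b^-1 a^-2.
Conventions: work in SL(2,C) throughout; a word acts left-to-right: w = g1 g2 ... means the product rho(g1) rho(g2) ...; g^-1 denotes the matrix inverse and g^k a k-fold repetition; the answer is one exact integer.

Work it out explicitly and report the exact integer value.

rho(a^-1) = [[11, -4], [3, -1]]
... * rho(b^-1) = [[-8, 3], [13, -5]]  ->  [[-140, 53], [-37, 14]]
... * rho(b^-1) = [[-8, 3], [13, -5]]  ->  [[1809, -685], [478, -181]]
... * rho(b^-1) = [[-8, 3], [13, -5]]  ->  [[-23377, 8852], [-6177, 2339]]
... * rho(a) = [[-1, 4], [-3, 11]]  ->  [[-3179, 3864], [-840, 1021]]
... * rho(a) = [[-1, 4], [-3, 11]]  ->  [[-8413, 29788], [-2223, 7871]]
... * rho(b) = [[-5, -3], [-13, -8]]  ->  [[-345179, -213065], [-91208, -56299]]
... * rho(b) = [[-5, -3], [-13, -8]]  ->  [[4495740, 2740057], [1187927, 724016]]
... * rho(b) = [[-5, -3], [-13, -8]]  ->  [[-58099441, -35407676], [-15351843, -9355909]]
... * rho(a^-1) = [[11, -4], [3, -1]]  ->  [[-745316879, 267805440], [-196938000, 70763281]]
... * rho(a^-1) = [[11, -4], [3, -1]]  ->  [[-7395069349, 2713462076], [-1954028157, 716988719]]
... * rho(a^-1) = [[11, -4], [3, -1]]  ->  [[-73205376611, 26866815320], [-19343343570, 7099123909]]
... * rho(b^-1) = [[-8, 3], [13, -5]]  ->  [[934911612048, -353950206433], [247035359377, -93525650255]]
... * rho(a^-1) = [[11, -4], [3, -1]]  ->  [[9222177113229, -3385696241759], [2436812002382, -894615787253]]
... * rho(a^-1) = [[11, -4], [3, -1]]  ->  [[91286859520242, -33503012211157], [24121084664443, -8852632222275]]
tr = 91286859520242 + -8852632222275 = 82434227297967

82434227297967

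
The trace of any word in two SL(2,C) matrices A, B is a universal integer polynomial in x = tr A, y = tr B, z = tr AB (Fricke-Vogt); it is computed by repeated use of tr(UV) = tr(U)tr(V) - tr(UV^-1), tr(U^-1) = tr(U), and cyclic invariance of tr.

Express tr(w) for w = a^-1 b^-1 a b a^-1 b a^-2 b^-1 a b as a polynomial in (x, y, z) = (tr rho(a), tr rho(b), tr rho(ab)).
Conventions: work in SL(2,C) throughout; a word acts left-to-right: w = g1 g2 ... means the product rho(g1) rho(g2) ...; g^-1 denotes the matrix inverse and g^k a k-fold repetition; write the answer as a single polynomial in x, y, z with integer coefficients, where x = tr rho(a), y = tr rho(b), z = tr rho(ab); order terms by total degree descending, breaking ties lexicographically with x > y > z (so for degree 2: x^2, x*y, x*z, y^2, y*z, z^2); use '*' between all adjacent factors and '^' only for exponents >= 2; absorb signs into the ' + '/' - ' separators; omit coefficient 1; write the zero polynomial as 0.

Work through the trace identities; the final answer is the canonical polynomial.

x^4*y^3*z^2 - 2*x^5*y^2*z - 2*x^3*y^4*z - 3*x^3*y^2*z^3 + x^6*y + 2*x^4*y^3 + 4*x^4*y*z^2 + x^2*y^5 + 4*x^2*y^3*z^2 + 3*x^2*y*z^4 - x^5*z + 3*x^3*y^2*z - 2*x^3*z^3 - x*y^4*z - 2*x*y^2*z^3 - x*z^5 - 5*x^4*y - 5*x^2*y^3 - 10*x^2*y*z^2 + 5*x^3*z + 6*x*y^2*z + 5*x*z^3 + 4*x^2*y - y^3 - y*z^2 - 5*x*z + 3*y

trace(a^2 b) = trace(a) trace(b a) - trace(b) = x*z - y
trace(a^2) = trace(a) trace(a) - trace(1) = x^2 - 2
use: trace(a b^2 a) = trace(b) trace(a^2 b) - trace(a^2) = x*y*z - x^2 - y^2 + 2
apply: trace(a b a b) = trace(b a) trace(b a) - trace(1) = z^2 - 2
trace(a b^2 a b) = trace(b) trace(a b a b) - trace(a b a) = y*z^2 - x*z - y
trace(b^-1 a b^2 a) = trace(a b^2 a) trace(b) - trace(a b^2 a b) = x*y^2*z - x^2*y - y^3 - y*z^2 + x*z + 3*y
trace(b a^-1 b^-1 a b) = trace(b^-1 a b^2) trace(a) - trace(b^-1 a b^2 a) = -x*y^2*z + x^2*y + y^3 + y*z^2 - 3*y
apply: trace(a b^3 a) = trace(b) trace(a^2 b^2) - trace(a^2 b) = x*y^2*z - x^2*y - y^3 - x*z + 3*y
apply: trace(a b^3 a b) = trace(b) trace(b a b a b) - trace(b a b a) = y^2*z^2 - x*y*z - y^2 - z^2 + 2
apply: trace(b a b^-1 a b^2) = trace(a b^3 a) trace(b) - trace(a b^3 a b) = x*y^3*z - x^2*y^2 - y^4 - y^2*z^2 + 4*y^2 + z^2 - 2
trace(b a b) = trace(b) trace(a b) - trace(a) = y*z - x
trace(a b a^2 b) = trace(a) trace(b a b a) - trace(b a b) = x*z^2 - y*z - x
trace(a b a^2) = trace(a) trace(a b a) - trace(a b) = x^2*z - x*y - z
use: trace(a b^2 a b a) = trace(b) trace(a b a^2 b) - trace(a b a^2) = x*y*z^2 - x^2*z - y^2*z + z
use: trace(a b a b a b) = trace(b a) trace(b a b a) - trace(b^-1 a^-1) = z^3 - 3*z
use: trace(a b^2 a b a b) = trace(b) trace(a b a b a b) - trace(a b a b a) = y*z^3 - x*z^2 - 2*y*z + x
use: trace(b a b^-1 a b^2 a) = trace(a b^2 a b a) trace(b) - trace(a b^2 a b a b) = x*y^2*z^2 - x^2*y*z - y^3*z - y*z^3 + x*z^2 + 3*y*z - x
trace(b a^-1 b a b^-1 a b) = trace(b a b^-1 a b^2) trace(a) - trace(b a b^-1 a b^2 a) = x^2*y^3*z - x^3*y^2 - x*y^4 - 2*x*y^2*z^2 + x^2*y*z + y^3*z + y*z^3 + 4*x*y^2 - 3*y*z - x
apply: trace(b a b^2) = trace(b) trace(b a b) - trace(b a) = y^2*z - x*y - z
use: trace(a b^2 a^2 b) = trace(a) trace(b a b^2 a) - trace(b a b^2) = x*y*z^2 - x^2*z - y^2*z + z
trace(a^3) = trace(a) trace(a^2) - trace(a) = x^3 - 3*x
trace(a b^2 a^2) = trace(b) trace(a^3 b) - trace(a^3) = x^2*y*z - x^3 - x*y^2 - y*z + 3*x
use: trace(b a b^2 a^2 b) = trace(b) trace(a b^2 a^2 b) - trace(a b^2 a^2) = x*y^2*z^2 - 2*x^2*y*z - y^3*z + x^3 + x*y^2 + 2*y*z - 3*x
trace(a^2 b a b a b) = trace(a) trace(b a b a b a) - trace(b a b a b) = x*z^3 - y*z^2 - 2*x*z + y
trace(a^2 b a b a) = trace(a) trace(b a b a^2) - trace(b a b a) = x^2*z^2 - x*y*z - x^2 - z^2 + 2
use: trace(b a b^2 a^2 b a) = trace(b) trace(a^2 b a b a b) - trace(a^2 b a b a) = x*y*z^3 - x^2*z^2 - y^2*z^2 - x*y*z + x^2 + y^2 + z^2 - 2
apply: trace(a b a^-1 b a b^2 a) = trace(b a b^2 a^2 b) trace(a) - trace(b a b^2 a^2 b a) = x^2*y^2*z^2 - 2*x^3*y*z - x*y^3*z - x*y*z^3 + x^4 + x^2*y^2 + x^2*z^2 + y^2*z^2 + 3*x*y*z - 4*x^2 - y^2 - z^2 + 2
trace(b a b^2 a b a b) = trace(b) trace(a b^2 a b a b) - trace(a b^2 a b a) = y^2*z^3 - 2*x*y*z^2 + x^2*z - y^2*z + x*y - z
trace(a b a b a b a b) = trace(a b) trace(a b a b a b) - trace(a^-1 b^-1 a^-1 b^-1) = z^4 - 4*z^2 + 2
trace(b a b^2 a b a b a) = trace(b) trace(a b a b a b a b) - trace(a b a b a b a) = y*z^4 - x*z^3 - 3*y*z^2 + 2*x*z + y
trace(a b a^-1 b a b^2 a b) = trace(b a b^2 a b a b) trace(a) - trace(b a b^2 a b a b a) = x*y^2*z^3 - 2*x^2*y*z^2 - y*z^4 + x^3*z - x*y^2*z + x*z^3 + x^2*y + 3*y*z^2 - 3*x*z - y
apply: trace(b a b^-1 a b a^-1 b a b) = trace(a b a^-1 b a b^2 a) trace(b) - trace(a b a^-1 b a b^2 a b) = x^2*y^3*z^2 - 2*x^3*y^2*z - x*y^4*z - 2*x*y^2*z^3 + x^4*y + x^2*y^3 + 3*x^2*y*z^2 + y^3*z^2 + y*z^4 - x^3*z + 4*x*y^2*z - x*z^3 - 5*x^2*y - y^3 - 4*y*z^2 + 3*x*z + 3*y
trace(a b^2 a b a b a) = trace(a) trace(b^2 a b a b a) - trace(b^2 a b a b) = x*y*z^3 - x^2*z^2 - y^2*z^2 - x*y*z + x^2 + y^2 + z^2 - 2
apply: trace(b a b a b a b^-1 a b) = trace(a b^2 a b a b a) trace(b) - trace(a b^2 a b a b a b) = x*y^2*z^3 - x^2*y*z^2 - y^3*z^2 - y*z^4 - x*y^2*z + x*z^3 + x^2*y + y^3 + 4*y*z^2 - 2*x*z - 3*y
use: trace(a b a b a b a b a) = trace(a) trace(b a b a b a b a) - trace(b a b a b a b) = x*z^4 - y*z^3 - 3*x*z^2 + 2*y*z + x
trace(a b a b a b a b a b) = trace(b a b a) trace(b a b a b a) - trace(b^-1 a^-1) = z^5 - 5*z^3 + 5*z
use: trace(b a b a b a b^-1 a b a) = trace(a b a b a b a b a) trace(b) - trace(a b a b a b a b a b) = x*y*z^4 - y^2*z^3 - z^5 - 3*x*y*z^2 + 2*y^2*z + 5*z^3 + x*y - 5*z
trace(b a b^-1 a b a^-1 b a b a) = trace(b a b a b a b^-1 a b) trace(a) - trace(b a b a b a b^-1 a b a) = x^2*y^2*z^3 - x^3*y*z^2 - x*y^3*z^2 - 2*x*y*z^4 - x^2*y^2*z + x^2*z^3 + y^2*z^3 + z^5 + x^3*y + x*y^3 + 7*x*y*z^2 - 2*x^2*z - 2*y^2*z - 5*z^3 - 4*x*y + 5*z
trace(a b a^-1 b a b^-1 a b a^-1 b) = trace(b a b^-1 a b a^-1 b a b) trace(a) - trace(b a b^-1 a b a^-1 b a b a) = x^3*y^3*z^2 - 2*x^4*y^2*z - x^2*y^4*z - 3*x^2*y^2*z^3 + x^5*y + x^3*y^3 + 4*x^3*y*z^2 + 2*x*y^3*z^2 + 3*x*y*z^4 - x^4*z + 5*x^2*y^2*z - 2*x^2*z^3 - y^2*z^3 - z^5 - 6*x^3*y - 2*x*y^3 - 11*x*y*z^2 + 5*x^2*z + 2*y^2*z + 5*z^3 + 7*x*y - 5*z
use: trace(b^-1 a b a^-1 b^-1 a b a^-1 b a) = trace(a b a^-1 b a b^-1 a b a^-1) trace(b) - trace(a b a^-1 b a b^-1 a b a^-1 b) = -x^3*y^3*z^2 + 2*x^4*y^2*z + 2*x^2*y^4*z + 3*x^2*y^2*z^3 - x^5*y - 2*x^3*y^3 - 4*x^3*y*z^2 - x*y^5 - 4*x*y^3*z^2 - 3*x*y*z^4 + x^4*z - 4*x^2*y^2*z + 2*x^2*z^3 + y^4*z + 2*y^2*z^3 + z^5 + 6*x^3*y + 6*x*y^3 + 11*x*y*z^2 - 5*x^2*z - 5*y^2*z - 5*z^3 - 8*x*y + 5*z
trace(b^-1 a b a^-1 b^-1 a b a^-1 b a^-1) = trace(b^-1 a b a^-1 b^-1 a b a^-1 b) trace(a) - trace(b^-1 a b a^-1 b^-1 a b a^-1 b a) = x^3*y^3*z^2 - 2*x^4*y^2*z - 2*x^2*y^4*z - 3*x^2*y^2*z^3 + x^5*y + 2*x^3*y^3 + 4*x^3*y*z^2 + x*y^5 + 4*x*y^3*z^2 + 3*x*y*z^4 - x^4*z + 3*x^2*y^2*z - 2*x^2*z^3 - y^4*z - 2*y^2*z^3 - z^5 - 5*x^3*y - 5*x*y^3 - 10*x*y*z^2 + 5*x^2*z + 5*y^2*z + 5*z^3 + 5*x*y - 5*z
trace(a^-1 b^-1 a b a^-1 b a^-2 b^-1 a b) = trace(b^-1 a b a^-1 b^-1 a b a^-1 b a^-1) trace(a) - trace(b^-1 a b a^-1 b^-1 a b a^-1 b) = x^4*y^3*z^2 - 2*x^5*y^2*z - 2*x^3*y^4*z - 3*x^3*y^2*z^3 + x^6*y + 2*x^4*y^3 + 4*x^4*y*z^2 + x^2*y^5 + 4*x^2*y^3*z^2 + 3*x^2*y*z^4 - x^5*z + 3*x^3*y^2*z - 2*x^3*z^3 - x*y^4*z - 2*x*y^2*z^3 - x*z^5 - 5*x^4*y - 5*x^2*y^3 - 10*x^2*y*z^2 + 5*x^3*z + 6*x*y^2*z + 5*x*z^3 + 4*x^2*y - y^3 - y*z^2 - 5*x*z + 3*y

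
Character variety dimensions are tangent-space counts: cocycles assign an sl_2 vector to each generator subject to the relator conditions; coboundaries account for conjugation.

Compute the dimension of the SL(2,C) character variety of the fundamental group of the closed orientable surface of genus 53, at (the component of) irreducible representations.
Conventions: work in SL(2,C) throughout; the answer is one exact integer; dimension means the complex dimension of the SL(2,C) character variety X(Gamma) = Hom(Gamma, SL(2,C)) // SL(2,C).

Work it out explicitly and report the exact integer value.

Gamma = pi_1(Sigma_53) = < a_1, b_1, ..., a_53, b_53 | prod [a_i, b_i] > has 2g = 106 generators and 1 relator.
Unconstrained cocycle data is one sl_2 vector per generator (318 dimensions), cut by the relator condition d_2(z) = 0.
H^2 = coker(d_2) is dual to H^0 = 0 at irreducible rho (Poincare duality), so d_2 is onto: dim Z^1 = 315.
Coboundaries contribute dim B^1 = 3 (injective at irreducible rho).
Hence dim X = 315 - 3 = 312.

312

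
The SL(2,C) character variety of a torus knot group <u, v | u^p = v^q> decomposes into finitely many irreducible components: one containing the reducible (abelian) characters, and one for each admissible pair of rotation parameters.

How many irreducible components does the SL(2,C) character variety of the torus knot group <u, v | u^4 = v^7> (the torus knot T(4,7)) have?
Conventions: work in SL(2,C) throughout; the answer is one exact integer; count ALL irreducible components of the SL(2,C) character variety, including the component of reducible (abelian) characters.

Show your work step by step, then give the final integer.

10

In the torus knot group T(4,7), u^4 = v^7 is central, so an irreducible representation sends it to +I or -I (Schur).
This locks tr(u) to 2*cos(pi*alpha/4), alpha in 1..3, and tr(v) to 2*cos(pi*beta/7), beta in 1..6, on each component of irreducible characters.
The two central values (-1)^alpha I and (-1)^beta I must be the same matrix, so alpha and beta share a parity.
count pairs: odd alpha (2 choices) x odd beta (3), plus even alpha (1) x even beta (3): 2*3 + 1*3 = 9.
That is 9 components of irreducible characters, and with the reducible (abelian) component the total is 10.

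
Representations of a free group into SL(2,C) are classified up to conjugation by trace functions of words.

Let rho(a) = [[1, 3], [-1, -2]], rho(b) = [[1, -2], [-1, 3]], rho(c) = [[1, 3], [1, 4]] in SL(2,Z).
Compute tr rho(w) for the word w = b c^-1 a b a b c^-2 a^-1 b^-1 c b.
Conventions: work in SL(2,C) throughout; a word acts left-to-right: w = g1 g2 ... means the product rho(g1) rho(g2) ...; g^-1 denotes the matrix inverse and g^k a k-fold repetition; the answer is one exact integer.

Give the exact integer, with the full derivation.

rho(b) = [[1, -2], [-1, 3]]
... * rho(c^-1) = [[4, -3], [-1, 1]]  ->  [[6, -5], [-7, 6]]
... * rho(a) = [[1, 3], [-1, -2]]  ->  [[11, 28], [-13, -33]]
... * rho(b) = [[1, -2], [-1, 3]]  ->  [[-17, 62], [20, -73]]
... * rho(a) = [[1, 3], [-1, -2]]  ->  [[-79, -175], [93, 206]]
... * rho(b) = [[1, -2], [-1, 3]]  ->  [[96, -367], [-113, 432]]
... * rho(c^-1) = [[4, -3], [-1, 1]]  ->  [[751, -655], [-884, 771]]
... * rho(c^-1) = [[4, -3], [-1, 1]]  ->  [[3659, -2908], [-4307, 3423]]
... * rho(a^-1) = [[-2, -3], [1, 1]]  ->  [[-10226, -13885], [12037, 16344]]
... * rho(b^-1) = [[3, 2], [1, 1]]  ->  [[-44563, -34337], [52455, 40418]]
... * rho(c) = [[1, 3], [1, 4]]  ->  [[-78900, -271037], [92873, 319037]]
... * rho(b) = [[1, -2], [-1, 3]]  ->  [[192137, -655311], [-226164, 771365]]
tr = 192137 + 771365 = 963502

963502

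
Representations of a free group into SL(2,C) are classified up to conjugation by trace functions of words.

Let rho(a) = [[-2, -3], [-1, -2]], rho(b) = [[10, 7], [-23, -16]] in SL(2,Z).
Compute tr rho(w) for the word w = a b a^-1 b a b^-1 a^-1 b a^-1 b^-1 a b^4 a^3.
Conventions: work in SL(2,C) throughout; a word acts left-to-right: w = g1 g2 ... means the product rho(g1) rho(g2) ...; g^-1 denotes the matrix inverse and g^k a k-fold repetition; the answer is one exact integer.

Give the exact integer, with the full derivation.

rho(a) = [[-2, -3], [-1, -2]]
... * rho(b) = [[10, 7], [-23, -16]]  ->  [[49, 34], [36, 25]]
... * rho(a^-1) = [[-2, 3], [1, -2]]  ->  [[-64, 79], [-47, 58]]
... * rho(b) = [[10, 7], [-23, -16]]  ->  [[-2457, -1712], [-1804, -1257]]
... * rho(a) = [[-2, -3], [-1, -2]]  ->  [[6626, 10795], [4865, 7926]]
... * rho(b^-1) = [[-16, -7], [23, 10]]  ->  [[142269, 61568], [104458, 45205]]
... * rho(a^-1) = [[-2, 3], [1, -2]]  ->  [[-222970, 303671], [-163711, 222964]]
... * rho(b) = [[10, 7], [-23, -16]]  ->  [[-9214133, -6419526], [-6765282, -4713401]]
... * rho(a^-1) = [[-2, 3], [1, -2]]  ->  [[12008740, -14803347], [8817163, -10869044]]
... * rho(b^-1) = [[-16, -7], [23, 10]]  ->  [[-532616821, -232094650], [-391062620, -170410581]]
... * rho(a) = [[-2, -3], [-1, -2]]  ->  [[1297328292, 2062039763], [952535821, 1514009022]]
... * rho(b) = [[10, 7], [-23, -16]]  ->  [[-34453631629, -23911338164], [-25296849296, -17556393605]]
... * rho(b) = [[10, 7], [-23, -16]]  ->  [[205424461482, 141405989221], [150828559955, 103824352608]]
... * rho(b) = [[10, 7], [-23, -16]]  ->  [[-1198093137263, -824524597162], [-879674510434, -605389722043]]
... * rho(b) = [[10, 7], [-23, -16]]  ->  [[6983134362096, 4805741593751], [5127218502649, 3528513979650]]
... * rho(a) = [[-2, -3], [-1, -2]]  ->  [[-18772010317943, -30560886273790], [-13782950984948, -22438683467247]]
... * rho(a) = [[-2, -3], [-1, -2]]  ->  [[68104906909676, 117437803501409], [50004585437143, 86226219889338]]
... * rho(a) = [[-2, -3], [-1, -2]]  ->  [[-253647617320761, -439190327731846], [-186235390763624, -322466196090105]]
tr = -253647617320761 + -322466196090105 = -576113813410866

-576113813410866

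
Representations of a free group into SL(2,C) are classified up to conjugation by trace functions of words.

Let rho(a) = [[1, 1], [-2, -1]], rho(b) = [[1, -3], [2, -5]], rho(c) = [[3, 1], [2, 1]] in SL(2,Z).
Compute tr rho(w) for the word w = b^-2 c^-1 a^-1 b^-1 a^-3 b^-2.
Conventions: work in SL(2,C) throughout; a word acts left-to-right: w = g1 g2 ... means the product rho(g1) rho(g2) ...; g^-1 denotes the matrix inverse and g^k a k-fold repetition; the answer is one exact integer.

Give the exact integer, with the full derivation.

37978

rho(b^-1) = [[-5, 3], [-2, 1]]
... * rho(b^-1) = [[-5, 3], [-2, 1]]  ->  [[19, -12], [8, -5]]
... * rho(c^-1) = [[1, -1], [-2, 3]]  ->  [[43, -55], [18, -23]]
... * rho(a^-1) = [[-1, -1], [2, 1]]  ->  [[-153, -98], [-64, -41]]
... * rho(b^-1) = [[-5, 3], [-2, 1]]  ->  [[961, -557], [402, -233]]
... * rho(a^-1) = [[-1, -1], [2, 1]]  ->  [[-2075, -1518], [-868, -635]]
... * rho(a^-1) = [[-1, -1], [2, 1]]  ->  [[-961, 557], [-402, 233]]
... * rho(a^-1) = [[-1, -1], [2, 1]]  ->  [[2075, 1518], [868, 635]]
... * rho(b^-1) = [[-5, 3], [-2, 1]]  ->  [[-13411, 7743], [-5610, 3239]]
... * rho(b^-1) = [[-5, 3], [-2, 1]]  ->  [[51569, -32490], [21572, -13591]]
tr = 51569 + -13591 = 37978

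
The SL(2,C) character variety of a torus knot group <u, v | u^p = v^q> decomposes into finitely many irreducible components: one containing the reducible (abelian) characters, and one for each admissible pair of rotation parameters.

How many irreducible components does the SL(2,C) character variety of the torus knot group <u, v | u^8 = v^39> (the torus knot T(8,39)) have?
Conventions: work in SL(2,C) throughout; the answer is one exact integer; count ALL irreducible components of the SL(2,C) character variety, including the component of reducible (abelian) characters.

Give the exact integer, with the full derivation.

134

Gamma = < u, v | u^8 = v^39 > (torus knot T(8,39)); the central element u^8 = v^39 acts as +I or -I in any irreducible SL(2,C) representation.
So on each irreducible component the traces are pinned: tr(u) = 2*cos(pi*alpha/8) with 1 <= alpha <= 7, tr(v) = 2*cos(pi*beta/39) with 1 <= beta <= 38.
The two central values (-1)^alpha I and (-1)^beta I must be the same matrix, so alpha and beta share a parity.
count pairs: odd alpha (4 choices) x odd beta (19), plus even alpha (3) x even beta (19): 4*19 + 3*19 = 133.
components with irreducible characters: 133; plus the single component of reducible (abelian) characters: total 134.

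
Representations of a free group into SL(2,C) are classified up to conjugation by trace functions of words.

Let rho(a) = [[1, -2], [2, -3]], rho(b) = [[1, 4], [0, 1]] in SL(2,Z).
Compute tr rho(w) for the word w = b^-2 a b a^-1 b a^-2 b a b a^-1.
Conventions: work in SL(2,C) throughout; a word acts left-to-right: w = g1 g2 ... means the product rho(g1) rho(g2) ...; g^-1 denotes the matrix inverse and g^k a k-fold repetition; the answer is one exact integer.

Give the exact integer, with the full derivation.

-143326

rho(b^-1) = [[1, -4], [0, 1]]
... * rho(b^-1) = [[1, -4], [0, 1]]  ->  [[1, -8], [0, 1]]
... * rho(a) = [[1, -2], [2, -3]]  ->  [[-15, 22], [2, -3]]
... * rho(b) = [[1, 4], [0, 1]]  ->  [[-15, -38], [2, 5]]
... * rho(a^-1) = [[-3, 2], [-2, 1]]  ->  [[121, -68], [-16, 9]]
... * rho(b) = [[1, 4], [0, 1]]  ->  [[121, 416], [-16, -55]]
... * rho(a^-1) = [[-3, 2], [-2, 1]]  ->  [[-1195, 658], [158, -87]]
... * rho(a^-1) = [[-3, 2], [-2, 1]]  ->  [[2269, -1732], [-300, 229]]
... * rho(b) = [[1, 4], [0, 1]]  ->  [[2269, 7344], [-300, -971]]
... * rho(a) = [[1, -2], [2, -3]]  ->  [[16957, -26570], [-2242, 3513]]
... * rho(b) = [[1, 4], [0, 1]]  ->  [[16957, 41258], [-2242, -5455]]
... * rho(a^-1) = [[-3, 2], [-2, 1]]  ->  [[-133387, 75172], [17636, -9939]]
tr = -133387 + -9939 = -143326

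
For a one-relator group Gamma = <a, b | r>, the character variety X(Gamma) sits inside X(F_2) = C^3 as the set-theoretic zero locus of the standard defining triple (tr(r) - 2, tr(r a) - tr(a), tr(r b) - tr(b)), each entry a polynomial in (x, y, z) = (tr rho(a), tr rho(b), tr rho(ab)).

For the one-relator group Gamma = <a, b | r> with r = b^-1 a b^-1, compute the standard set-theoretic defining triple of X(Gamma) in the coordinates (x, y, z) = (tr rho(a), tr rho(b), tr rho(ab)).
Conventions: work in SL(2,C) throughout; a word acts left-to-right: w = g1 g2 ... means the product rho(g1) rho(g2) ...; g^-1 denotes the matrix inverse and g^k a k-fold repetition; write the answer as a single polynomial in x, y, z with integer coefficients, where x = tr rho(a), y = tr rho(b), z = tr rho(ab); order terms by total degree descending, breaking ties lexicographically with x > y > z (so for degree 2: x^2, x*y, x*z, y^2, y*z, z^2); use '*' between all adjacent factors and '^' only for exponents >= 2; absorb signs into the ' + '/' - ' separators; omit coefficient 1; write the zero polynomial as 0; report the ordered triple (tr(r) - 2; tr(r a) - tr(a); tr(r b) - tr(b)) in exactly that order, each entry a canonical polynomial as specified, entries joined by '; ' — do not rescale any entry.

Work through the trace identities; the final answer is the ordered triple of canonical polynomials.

tr(a b^-1) = tr(a) * tr(b) - tr(a b)  (eliminate b^-1) = x*y - z
tr(b^-1 a b^-1) = tr(a b^-1) * tr(b) - tr(a)  (eliminate b^-1) = x*y^2 - y*z - x
tr(a^2) = tr(a) * tr(a) - tr(1)   [square of a] = x^2 - 2
tr(a^2 b) = tr(a) * tr(b a) - tr(b)   [square of a] = x*z - y
tr(a b^-1 a) = tr(a^2) * tr(b) - tr(a^2 b)   [inverse elimination on b] = x^2*y - x*z - y
tr(a b a b) = tr(b a) * tr(b a) - tr(1)   [split at a repeated b] = z^2 - 2
tr(a b^-1 a b) = tr(a b a) * tr(b) - tr(a b a b)   [inverse elimination on b] = x*y*z - y^2 - z^2 + 2
tr(b^-1 a b^-1 a) = tr(a b^-1 a) * tr(b) - tr(a b^-1 a b)   [inverse elimination on b] = x^2*y^2 - 2*x*y*z + z^2 - 2
assemble the triple (tr(r) - 2; tr(r a) - x; tr(r b) - y)

x*y^2 - y*z - x - 2; x^2*y^2 - 2*x*y*z + z^2 - x - 2; x*y - y - z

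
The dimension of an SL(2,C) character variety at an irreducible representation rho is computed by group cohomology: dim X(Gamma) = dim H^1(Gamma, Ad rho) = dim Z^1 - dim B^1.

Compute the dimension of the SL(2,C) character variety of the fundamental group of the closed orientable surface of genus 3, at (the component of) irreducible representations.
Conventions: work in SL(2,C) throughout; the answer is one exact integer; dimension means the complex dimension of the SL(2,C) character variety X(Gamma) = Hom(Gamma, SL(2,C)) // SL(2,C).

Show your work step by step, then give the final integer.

12

The genus-3 surface group: 2g = 6 generators, one relator prod [a_i, b_i].
A cocycle assigns one sl_2 vector per generator subject to the relator condition d_2(z) = 0: dim of the unconstrained space is 3*2g = 18.
d_2 is surjective at irreducible rho (its cokernel H^2 is dual to H^0 = 0), so dim Z^1 = 18 - 3 = 15.
As always at irreducible rho, dim B^1 = 3.
dim X = dim H^1 = 15 - 3 = 12.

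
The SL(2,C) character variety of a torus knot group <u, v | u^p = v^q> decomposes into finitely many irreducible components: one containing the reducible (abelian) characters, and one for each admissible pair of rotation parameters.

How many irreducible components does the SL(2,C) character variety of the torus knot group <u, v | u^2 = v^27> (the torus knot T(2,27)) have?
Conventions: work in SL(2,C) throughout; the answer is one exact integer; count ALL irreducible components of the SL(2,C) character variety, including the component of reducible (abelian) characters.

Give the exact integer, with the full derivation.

For T(2,27): irreducibility forces the central element u^2 = v^27 to one of +I, -I.
On an irreducible component, tr(u) is locked at 2*cos(pi*alpha/2) for some alpha in 1..1, and tr(v) at 2*cos(pi*beta/27) for some beta in 1..26.
Consistency of u^2 = (-1)^alpha I with v^27 = (-1)^beta I forces alpha = beta (mod 2).
Counting: 1 odd alphas x 13 odd betas + 0 even alphas x 13 even betas = 13 + 0 = 13.
components with irreducible characters: 13; plus the single component of reducible (abelian) characters: total 14.

14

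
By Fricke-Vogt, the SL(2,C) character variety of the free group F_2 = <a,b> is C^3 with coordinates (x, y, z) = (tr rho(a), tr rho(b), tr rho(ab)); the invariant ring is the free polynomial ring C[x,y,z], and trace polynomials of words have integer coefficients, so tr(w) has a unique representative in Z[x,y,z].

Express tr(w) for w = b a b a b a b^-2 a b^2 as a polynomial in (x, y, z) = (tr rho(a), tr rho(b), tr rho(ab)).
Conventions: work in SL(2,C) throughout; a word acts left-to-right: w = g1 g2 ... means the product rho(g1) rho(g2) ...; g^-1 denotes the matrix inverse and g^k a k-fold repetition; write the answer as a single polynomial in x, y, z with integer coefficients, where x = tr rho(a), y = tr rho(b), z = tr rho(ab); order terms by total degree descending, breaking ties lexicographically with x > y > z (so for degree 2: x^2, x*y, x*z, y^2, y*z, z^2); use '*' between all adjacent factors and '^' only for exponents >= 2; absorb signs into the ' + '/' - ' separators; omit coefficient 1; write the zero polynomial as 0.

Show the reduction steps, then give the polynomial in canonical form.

trace(a b a b) = trace(a b)*trace(a b) - trace(1)  (split on a) = z^2 - 2
apply: trace(a b a b a b) = trace(a b a b)*trace(a b) - trace(b a)  (split on a) = z^3 - 3*z
apply: trace(b a b) = trace(b)*trace(a b) - trace(a)  (reduce the b square) = y*z - x
apply: trace(a b a b a) = trace(a)*trace(b a b a) - trace(b a b)  (reduce the a square) = x*z^2 - y*z - x
apply: trace(b^2 a b a b a) = trace(b)*trace(a b a b a b) - trace(a b a b a)  (reduce the b square) = y*z^3 - x*z^2 - 2*y*z + x
trace(a b a) = trace(a)*trace(b a) - trace(b)  (reduce the a square) = x*z - y
apply: trace(b a b a b) = trace(b)*trace(a b a b) - trace(a b a)  (reduce the b square) = y*z^2 - x*z - y
use: trace(b^2 a b a b) = trace(b)*trace(b a b a b) - trace(b a b a)  (reduce the b square) = y^2*z^2 - x*y*z - y^2 - z^2 + 2
apply: trace(a b a b a^2 b^2) = trace(a)*trace(b^2 a b a b a) - trace(b^2 a b a b)  (reduce the a square) = x*y*z^3 - x^2*z^2 - y^2*z^2 - x*y*z + x^2 + y^2 + z^2 - 2
trace(a b a b a^2 b) = trace(a)*trace(b a b a b a) - trace(b a b a b)  (reduce the a square) = x*z^3 - y*z^2 - 2*x*z + y
use: trace(a b^3 a b a b a) = trace(b)*trace(a b a b a^2 b^2) - trace(a b a b a^2 b)  (reduce the b square) = x*y^2*z^3 - x^2*y*z^2 - y^3*z^2 - x*y^2*z - x*z^3 + x^2*y + y^3 + 2*y*z^2 + 2*x*z - 3*y
trace(a b a b a b a b) = trace(b a b a)*trace(b a b a) - trace(1)  (split on b) = z^4 - 4*z^2 + 2
trace(a b a b a b a b^2) = trace(b)*trace(a b a b a b a b) - trace(a b a b a b a)  (reduce the b square) = y*z^4 - x*z^3 - 3*y*z^2 + 2*x*z + y
use: trace(a b^3 a b a b a b) = trace(b)*trace(a b a b a b a b^2) - trace(a b a b a b a b)  (reduce the b square) = y^2*z^4 - x*y*z^3 - 3*y^2*z^2 - z^4 + 2*x*y*z + y^2 + 4*z^2 - 2
trace(a b^3 a b a b a b^-1) = trace(a b^3 a b a b a)*trace(b) - trace(a b^3 a b a b a b)  (eliminate b^-1) = x*y^3*z^3 - x^2*y^2*z^2 - y^4*z^2 - y^2*z^4 - x*y^3*z + x^2*y^2 + y^4 + 5*y^2*z^2 + z^4 - 4*y^2 - 4*z^2 + 2
trace(b a b a b a b^-2 a b^2) = trace(a b^3 a b a b a b^-1)*trace(b) - trace(a b^3 a b a b a)  (eliminate b^-1) = x*y^4*z^3 - x^2*y^3*z^2 - y^5*z^2 - y^3*z^4 - x*y^4*z - x*y^2*z^3 + x^2*y^3 + x^2*y*z^2 + y^5 + 6*y^3*z^2 + y*z^4 + x*y^2*z + x*z^3 - x^2*y - 5*y^3 - 6*y*z^2 - 2*x*z + 5*y

x*y^4*z^3 - x^2*y^3*z^2 - y^5*z^2 - y^3*z^4 - x*y^4*z - x*y^2*z^3 + x^2*y^3 + x^2*y*z^2 + y^5 + 6*y^3*z^2 + y*z^4 + x*y^2*z + x*z^3 - x^2*y - 5*y^3 - 6*y*z^2 - 2*x*z + 5*y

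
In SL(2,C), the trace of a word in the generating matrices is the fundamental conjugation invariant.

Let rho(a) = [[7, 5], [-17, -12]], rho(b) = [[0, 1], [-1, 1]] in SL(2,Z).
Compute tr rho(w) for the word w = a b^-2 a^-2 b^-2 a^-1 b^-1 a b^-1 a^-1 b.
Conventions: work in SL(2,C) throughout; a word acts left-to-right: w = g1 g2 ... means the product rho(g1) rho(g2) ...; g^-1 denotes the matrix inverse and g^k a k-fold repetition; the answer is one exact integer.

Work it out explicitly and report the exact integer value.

-148640834

rho(a) = [[7, 5], [-17, -12]]
... * rho(b^-1) = [[1, -1], [1, 0]]  ->  [[12, -7], [-29, 17]]
... * rho(b^-1) = [[1, -1], [1, 0]]  ->  [[5, -12], [-12, 29]]
... * rho(a^-1) = [[-12, -5], [17, 7]]  ->  [[-264, -109], [637, 263]]
... * rho(a^-1) = [[-12, -5], [17, 7]]  ->  [[1315, 557], [-3173, -1344]]
... * rho(b^-1) = [[1, -1], [1, 0]]  ->  [[1872, -1315], [-4517, 3173]]
... * rho(b^-1) = [[1, -1], [1, 0]]  ->  [[557, -1872], [-1344, 4517]]
... * rho(a^-1) = [[-12, -5], [17, 7]]  ->  [[-38508, -15889], [92917, 38339]]
... * rho(b^-1) = [[1, -1], [1, 0]]  ->  [[-54397, 38508], [131256, -92917]]
... * rho(a) = [[7, 5], [-17, -12]]  ->  [[-1035415, -734081], [2498381, 1771284]]
... * rho(b^-1) = [[1, -1], [1, 0]]  ->  [[-1769496, 1035415], [4269665, -2498381]]
... * rho(a^-1) = [[-12, -5], [17, 7]]  ->  [[38836007, 16095385], [-93708457, -38836992]]
... * rho(b) = [[0, 1], [-1, 1]]  ->  [[-16095385, 54931392], [38836992, -132545449]]
tr = -16095385 + -132545449 = -148640834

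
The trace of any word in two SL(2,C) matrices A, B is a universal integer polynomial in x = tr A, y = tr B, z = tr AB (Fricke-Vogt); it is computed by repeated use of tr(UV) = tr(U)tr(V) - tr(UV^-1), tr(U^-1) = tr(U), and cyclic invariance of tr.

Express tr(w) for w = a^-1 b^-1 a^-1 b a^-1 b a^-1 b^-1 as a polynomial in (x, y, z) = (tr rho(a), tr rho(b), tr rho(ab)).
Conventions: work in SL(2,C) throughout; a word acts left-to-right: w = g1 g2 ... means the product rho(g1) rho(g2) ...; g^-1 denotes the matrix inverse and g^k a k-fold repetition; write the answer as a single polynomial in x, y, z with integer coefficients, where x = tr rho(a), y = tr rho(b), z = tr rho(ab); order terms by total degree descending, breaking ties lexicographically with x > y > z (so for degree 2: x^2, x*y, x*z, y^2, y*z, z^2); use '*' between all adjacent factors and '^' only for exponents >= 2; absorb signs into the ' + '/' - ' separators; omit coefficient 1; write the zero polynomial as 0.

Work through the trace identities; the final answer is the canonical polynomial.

tr(a^-1 b) = tr(b)*tr(a) - tr(b a)  (eliminate a^-1) = x*y - z
and tr(a^-1 b a^-1) = tr(a^-1 b)*tr(a) - tr(a^-1 b a)  (eliminate a^-1) = x^2*y - x*z - y
and tr(b^2) = tr(b)*tr(b) - tr(1)  (reduce the b square) = y^2 - 2
next, tr(b^2 a) = tr(b)*tr(a b) - tr(a)  (reduce the b square) = y*z - x
tr(b a^-1 b) = tr(b^2)*tr(a) - tr(b^2 a)  (eliminate a^-1) = x*y^2 - y*z - x
tr(b a b a) = tr(b a)*tr(b a) - tr(1)  (split on b) = z^2 - 2
next, tr(b a^-1 b a) = tr(b a b)*tr(a) - tr(b a b a)  (eliminate a^-1) = x*y*z - x^2 - z^2 + 2
and tr(a^-1 b a^-1 b) = tr(b a^-1 b)*tr(a) - tr(b a^-1 b a)  (eliminate a^-1) = x^2*y^2 - 2*x*y*z + z^2 - 2
tr(a^-1 b^-1 a^-1 b) = tr(a^-1 b a^-1)*tr(b) - tr(a^-1 b a^-1 b)  (eliminate b^-1) = x*y*z - y^2 - z^2 + 2
next, tr(a^-1 b^-1 a^-1 b a^-1) = tr(a^-1 b^-1 a^-1 b)*tr(a) - tr(a^-1 b^-1 a^-1 b a)  (eliminate a^-1) = x^2*y*z - x*y^2 - x*z^2 + x
tr(a^-1 b a b^-1) = tr(b a b^-1)*tr(a) - tr(b a b^-1 a)  (eliminate a^-1) = -x*y*z + x^2 + y^2 + z^2 - 2
next, tr(a^-1 b a b^-1 a^-1) = tr(a^-1 b a b^-1)*tr(a) - tr(a^-1 b a b^-1 a)  (eliminate a^-1) = -x^2*y*z + x^3 + x*y^2 + x*z^2 - 3*x
next, tr(a^2 b) = tr(a)*tr(b a) - tr(b)  (reduce the a square) = x*z - y
next, tr(a^2) = tr(a)*tr(a) - tr(1)  (reduce the a square) = x^2 - 2
tr(a b^2 a) = tr(b)*tr(a^2 b) - tr(a^2)  (reduce the b square) = x*y*z - x^2 - y^2 + 2
tr(a b a^2 b) = tr(a)*tr(b a b a) - tr(b a b)  (reduce the a square) = x*z^2 - y*z - x
next, tr(a b a^2) = tr(a)*tr(a b a) - tr(a b)  (reduce the a square) = x^2*z - x*y - z
next, tr(a b^2 a b a) = tr(b)*tr(a b a^2 b) - tr(a b a^2)  (reduce the b square) = x*y*z^2 - x^2*z - y^2*z + z
and tr(a b a b a b) = tr(a b)*tr(a b a b) - tr(a^-1 b^-1)  (split on a) = z^3 - 3*z
tr(a b^2 a b a b) = tr(b)*tr(a b a b a b) - tr(a b a b a)  (reduce the b square) = y*z^3 - x*z^2 - 2*y*z + x
tr(b^-1 a b^2 a b a) = tr(a b^2 a b a)*tr(b) - tr(a b^2 a b a b)  (eliminate b^-1) = x*y^2*z^2 - x^2*y*z - y^3*z - y*z^3 + x*z^2 + 3*y*z - x
tr(a^-1 b^-1 a b^2 a b) = tr(b^-1 a b^2 a b)*tr(a) - tr(b^-1 a b^2 a b a)  (eliminate a^-1) = -x*y^2*z^2 + 2*x^2*y*z + y^3*z + y*z^3 - x^3 - x*y^2 - x*z^2 - 3*y*z + 3*x
and tr(b a b^-1 a^-1 b^-1 a b) = tr(a^-1 b^-1 a b^2 a)*tr(b) - tr(a^-1 b^-1 a b^2 a b)  (eliminate b^-1) = x*y^2*z^2 - 2*x^2*y*z - y^3*z - y*z^3 + x^3 + x*y^2 + x*z^2 + 4*y*z - 3*x
tr(b a b a b) = tr(b)*tr(a b a b) - tr(a b a)  (reduce the b square) = y*z^2 - x*z - y
next, tr(b a b a b a b a) = tr(a b a b)*tr(a b a b) - tr(1)  (split on a) = z^4 - 4*z^2 + 2
and tr(a b a b a b a^-1 b) = tr(b a b a b a b)*tr(a) - tr(b a b a b a b a)  (eliminate a^-1) = x*y*z^3 - x^2*z^2 - z^4 - 2*x*y*z + x^2 + 4*z^2 - 2
tr(a^-1 b^-1 a b a b a b) = tr(a b a b a b a^-1)*tr(b) - tr(a b a b a b a^-1 b)  (eliminate b^-1) = -x*y*z^3 + x^2*z^2 + y^2*z^2 + z^4 + x*y*z - x^2 - y^2 - 4*z^2 + 2
tr(b a b^-1 a^-1 b^-1 a b a) = tr(a^-1 b^-1 a b a b a)*tr(b) - tr(a^-1 b^-1 a b a b a b)  (eliminate b^-1) = x*y*z^3 - x^2*z^2 - y^2*z^2 - z^4 + x^2 + 4*z^2 - 2
tr(b a^-1 b a b^-1 a^-1 b^-1 a) = tr(b a b^-1 a^-1 b^-1 a b)*tr(a) - tr(b a b^-1 a^-1 b^-1 a b a)  (eliminate a^-1) = x^2*y^2*z^2 - 2*x^3*y*z - x*y^3*z - 2*x*y*z^3 + x^4 + x^2*y^2 + 2*x^2*z^2 + y^2*z^2 + z^4 + 4*x*y*z - 4*x^2 - 4*z^2 + 2
and tr(b^-1 a^-1 b^-1 a^-1 b a^-1 b a) = tr(b a^-1 b a b^-1 a^-1 b^-1)*tr(a) - tr(b a^-1 b a b^-1 a^-1 b^-1 a)  (eliminate a^-1) = -x^2*y^2*z^2 + x^3*y*z + x*y^3*z + 2*x*y*z^3 - x^2*z^2 - y^2*z^2 - z^4 - 4*x*y*z + x^2 + 4*z^2 - 2
tr(a^-1 b^-1 a^-1 b a^-1 b a^-1 b^-1) = tr(b^-1 a^-1 b^-1 a^-1 b a^-1 b)*tr(a) - tr(b^-1 a^-1 b^-1 a^-1 b a^-1 b a)  (eliminate a^-1) = x^2*y^2*z^2 - x*y^3*z - 2*x*y*z^3 - x^2*y^2 + y^2*z^2 + z^4 + 4*x*y*z - 4*z^2 + 2

x^2*y^2*z^2 - x*y^3*z - 2*x*y*z^3 - x^2*y^2 + y^2*z^2 + z^4 + 4*x*y*z - 4*z^2 + 2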